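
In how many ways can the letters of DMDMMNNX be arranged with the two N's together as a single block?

420

Treat the 2 copies of N as a single block. The multiset to arrange is then {NN, D, D, M, M, M, X}, 7 items in all.
That gives (7)!/(3!·2!) = 420 arrangements.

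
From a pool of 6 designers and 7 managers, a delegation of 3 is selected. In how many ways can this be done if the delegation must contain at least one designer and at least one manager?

231

With no constraint there are C(13,3) = 286 possible selections.
Subtract selections that omit an entire group: no designers → C(7,3) = 35; no managers → C(6,3) = 20.
Both groups omitted at once is impossible, so 286 − 55 = 231.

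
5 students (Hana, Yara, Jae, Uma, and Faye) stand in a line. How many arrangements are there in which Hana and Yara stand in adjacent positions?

48

Glue Hana and Yara into one block (2 internal orders), leaving 4 units to arrange in a row.
That gives 2 × 4! = 2 × 24 = 48.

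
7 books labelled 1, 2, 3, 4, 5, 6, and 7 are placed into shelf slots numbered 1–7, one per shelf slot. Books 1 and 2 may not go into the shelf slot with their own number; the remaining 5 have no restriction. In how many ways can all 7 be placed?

3720

Let Aᵢ (for i ∈ {1, 2}) be the placements that put book i in its forbidden shelf slot. Any j of these fix j positions, leaving (7−j)! ways to fill the rest, and there are C(2,j) ways to pick which j.
By inclusion–exclusion, the number of valid placements is Σ_{j=0}^{2} (−1)^j C(2,j)·(7−j)!.
Computing: 5040 − 1440 + 120 = 3720.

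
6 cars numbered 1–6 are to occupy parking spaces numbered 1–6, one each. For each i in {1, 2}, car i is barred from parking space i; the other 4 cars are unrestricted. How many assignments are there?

504

Let Aᵢ (for i ∈ {1, 2}) be the placements that put car i in its forbidden parking space. Any j of these fix j positions, leaving (6−j)! ways to fill the rest, and there are C(2,j) ways to pick which j.
By inclusion–exclusion, the number of valid placements is Σ_{j=0}^{2} (−1)^j C(2,j)·(6−j)!.
Computing: 720 − 240 + 24 = 504.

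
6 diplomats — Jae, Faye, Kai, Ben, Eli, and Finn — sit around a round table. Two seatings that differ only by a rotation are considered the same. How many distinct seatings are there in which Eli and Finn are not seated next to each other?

72

All circular seatings of 6 people number (5)! = 120.
Seatings with Eli beside Finn: treat them as a block with 2 internal orders, giving 2 × (4)! = 48.
Subtracting, 120 − 48 = 72.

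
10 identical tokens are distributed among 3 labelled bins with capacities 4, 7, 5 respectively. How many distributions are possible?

24

Ignoring the caps, the number of non-negative solutions to x_1+…+x_3 = 10 is C(12,2) = 66.
Subtract solutions that violate a single cap (substitute x_i' = x_i − (cap_i+1)): x_1 ≥ 5 gives C(7,2) = 21; x_2 ≥ 8 gives C(4,2) = 6; x_3 ≥ 6 gives C(6,2) = 15. Together 42.
No two caps can be exceeded simultaneously, so the pair terms are all 0.
By inclusion–exclusion the count is 66 − 42 + 0 = 24.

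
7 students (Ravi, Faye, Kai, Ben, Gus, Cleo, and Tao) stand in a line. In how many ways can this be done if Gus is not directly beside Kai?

3600

Of the 7! = 5040 arrangements, those with Gus and Kai adjacent number 2 × 6! = 1440 (treat the pair as a block with 2 internal orders).
So 5040 − 1440 = 3600 arrangements keep them apart.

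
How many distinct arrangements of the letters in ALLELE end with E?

With the last slot taken by E, it remains to arrange the other 5 letters (ALLLE).
Those 5 letters have L appearing 3 times, giving (5)!/(3!) = 20.

20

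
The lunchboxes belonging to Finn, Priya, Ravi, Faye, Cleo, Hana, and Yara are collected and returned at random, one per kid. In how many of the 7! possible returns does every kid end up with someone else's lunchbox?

Let Aᵢ be the assignments in which kid i gets their own lunchbox. We want the size of the complement of A₁∪…∪A_7.
By inclusion–exclusion this is Σ_{j=0}^{7} (−1)^j C(7,j)·(7−j)!.
Computing: 5040 − 5040 + 2520 − 840 + 210 − 42 + 7 − 1 = 1854.

1854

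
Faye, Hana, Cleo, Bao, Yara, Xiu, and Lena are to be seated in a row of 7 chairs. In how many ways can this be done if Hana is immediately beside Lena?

1440

Treat {Hana, Lena} as a single unit. There are 6 units to order, and the pair itself can be ordered 2 ways.
That gives 2 × 6! = 2 × 720 = 1440.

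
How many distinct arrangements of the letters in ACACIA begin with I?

With the first slot taken by I, it remains to arrange the other 5 letters (ACACA).
Those 5 letters have A appearing 3 times and C appearing twice, giving (5)!/(3!·2!) = 10.

10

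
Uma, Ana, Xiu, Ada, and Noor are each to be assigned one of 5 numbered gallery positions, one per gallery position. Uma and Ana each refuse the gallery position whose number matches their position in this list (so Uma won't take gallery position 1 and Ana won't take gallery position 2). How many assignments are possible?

78

Let Aᵢ (for i ∈ {1, 2}) be the placements that put person i in their forbidden gallery position. Any j of these fix j positions, leaving (5−j)! ways to fill the rest, and there are C(2,j) ways to pick which j.
By inclusion–exclusion, the number of valid placements is Σ_{j=0}^{2} (−1)^j C(2,j)·(5−j)!.
Computing: 120 − 48 + 6 = 78.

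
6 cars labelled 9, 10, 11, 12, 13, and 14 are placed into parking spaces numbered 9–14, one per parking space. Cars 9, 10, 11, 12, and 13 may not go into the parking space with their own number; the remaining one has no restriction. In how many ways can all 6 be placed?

309

Let Aᵢ (for 9 ≤ i ≤ 13) be the placements that put car i in its forbidden parking space. Any j of these fix j positions, leaving (6−j)! ways to fill the rest, and there are C(5,j) ways to pick which j.
By inclusion–exclusion, the number of valid placements is Σ_{j=0}^{5} (−1)^j C(5,j)·(6−j)!.
Computing: 720 − 600 + 240 − 60 + 10 − 1 = 309.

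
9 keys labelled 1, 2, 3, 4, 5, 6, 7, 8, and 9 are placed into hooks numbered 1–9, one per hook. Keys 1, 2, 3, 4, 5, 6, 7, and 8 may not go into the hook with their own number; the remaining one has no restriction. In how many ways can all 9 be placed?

148329

Let Aᵢ (for 1 ≤ i ≤ 8) be the placements that put key i in its forbidden hook. Any j of these fix j positions, leaving (9−j)! ways to fill the rest, and there are C(8,j) ways to pick which j.
By inclusion–exclusion, the number of valid placements is Σ_{j=0}^{8} (−1)^j C(8,j)·(9−j)!.
Computing: 362880 − 322560 + 141120 − 40320 + 8400 − 1344 + 168 − 16 + 1 = 148329.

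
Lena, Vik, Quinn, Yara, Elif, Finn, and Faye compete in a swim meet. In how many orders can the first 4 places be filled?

This is an ordered selection of 4 from 7: P(7,4).
That gives 7 × 6 × 5 × 4 = 840.

840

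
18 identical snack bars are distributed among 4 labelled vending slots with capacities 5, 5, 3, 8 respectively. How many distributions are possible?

Ignoring the caps, the number of non-negative solutions to x_1+…+x_4 = 18 is C(21,3) = 1330.
Subtract solutions that violate a single cap (substitute x_i' = x_i − (cap_i+1)): x_1 ≥ 6 gives C(15,3) = 455; x_2 ≥ 6 gives C(15,3) = 455; x_3 ≥ 4 gives C(17,3) = 680; x_4 ≥ 9 gives C(12,3) = 220. Together 1810.
Add back pairs where two caps are both exceeded: 84 + 165 + 20 + 165 + 20 + 56 = 510.
Subtract triples: 10 + 0 + 0 + 0 = 10.
By inclusion–exclusion the count is 1330 − 1810 + 510 − 10 = 20.

20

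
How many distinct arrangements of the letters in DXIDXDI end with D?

90

With the last slot taken by D, it remains to arrange the other 6 letters (XIDXDI).
Those 6 letters have D appearing twice, I appearing twice, and X appearing twice, giving (6)!/(2!·2!·2!) = 90.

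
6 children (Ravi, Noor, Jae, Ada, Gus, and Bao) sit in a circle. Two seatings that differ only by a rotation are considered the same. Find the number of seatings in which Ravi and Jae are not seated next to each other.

All circular seatings of 6 people number (5)! = 120.
Those with Ravi next to Jae: fuse the pair into one unit and seat 5 units around a circle — 2·(4)! = 48.
Subtracting, 120 − 48 = 72.

72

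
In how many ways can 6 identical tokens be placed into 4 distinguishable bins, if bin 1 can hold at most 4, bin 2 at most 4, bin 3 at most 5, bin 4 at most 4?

By stars and bars, unrestricted non-negative solutions to x_1+…+x_4 = 6 number C(6+3,3) = 84.
Subtract solutions that violate a single cap (substitute x_i' = x_i − (cap_i+1)): x_1 ≥ 5 gives C(4,3) = 4; x_2 ≥ 5 gives C(4,3) = 4; x_3 ≥ 6 gives C(3,3) = 1; x_4 ≥ 5 gives C(4,3) = 4. Together 13.
No two caps can be exceeded simultaneously, so the pair terms are all 0.
By inclusion–exclusion the count is 84 − 13 + 0 = 71.

71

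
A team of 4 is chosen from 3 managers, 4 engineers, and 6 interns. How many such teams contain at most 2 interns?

560

Split by how many interns are chosen (0 through 2).
Sum: C(6,0)·C(7,4) + C(6,1)·C(7,3) + C(6,2)·C(7,2) = 35 + 210 + 315 = 560.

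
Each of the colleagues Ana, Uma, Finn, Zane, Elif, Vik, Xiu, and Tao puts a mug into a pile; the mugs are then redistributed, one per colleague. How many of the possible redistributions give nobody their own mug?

14833

This is the derangement count D_8: permutations of 8 items with no fixed point.
By inclusion–exclusion this is Σ_{j=0}^{8} (−1)^j C(8,j)·(8−j)!.
Computing: 40320 − 40320 + 20160 − 6720 + 1680 − 336 + 56 − 8 + 1 = 14833.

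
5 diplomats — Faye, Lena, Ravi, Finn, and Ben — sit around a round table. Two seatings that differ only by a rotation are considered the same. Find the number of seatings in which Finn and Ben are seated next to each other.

12

Treat {Finn, Ben} as one unit (2 internal orders) and seat the resulting 4 units around the table: (3)! circular arrangements.
So 2 × (3)! = 2 × 6 = 12.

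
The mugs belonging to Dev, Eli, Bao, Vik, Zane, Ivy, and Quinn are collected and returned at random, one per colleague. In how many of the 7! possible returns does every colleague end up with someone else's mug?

1854

Count assignments avoiding every fixed point. For any j of the 7 colleagues fixed to their own mug, the other 7−j can be arranged in (7−j)! ways.
By inclusion–exclusion this is Σ_{j=0}^{7} (−1)^j C(7,j)·(7−j)!.
Computing: 5040 − 5040 + 2520 − 840 + 210 − 42 + 7 − 1 = 1854.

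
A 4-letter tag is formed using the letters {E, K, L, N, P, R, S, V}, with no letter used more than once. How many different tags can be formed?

1680

Choose and order 4 of the 8 symbols: the first letter has 8 options, the next 7, then 6, 5.
8 × 7 × 6 × 5 = 1680.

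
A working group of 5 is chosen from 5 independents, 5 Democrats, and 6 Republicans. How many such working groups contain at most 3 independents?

4312

Split by how many independents are chosen (0 through 3).
Sum: C(5,0)·C(11,5) + C(5,1)·C(11,4) + C(5,2)·C(11,3) + C(5,3)·C(11,2) = 462 + 1650 + 1650 + 550 = 4312.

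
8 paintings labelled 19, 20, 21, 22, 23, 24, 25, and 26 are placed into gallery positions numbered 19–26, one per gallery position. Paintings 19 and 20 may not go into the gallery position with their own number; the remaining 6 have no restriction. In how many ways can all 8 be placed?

30960

Let Aᵢ (for i ∈ {19, 20}) be the placements that put painting i in its forbidden gallery position. Any j of these fix j positions, leaving (8−j)! ways to fill the rest, and there are C(2,j) ways to pick which j.
By inclusion–exclusion, the number of valid placements is Σ_{j=0}^{2} (−1)^j C(2,j)·(8−j)!.
Computing: 40320 − 10080 + 720 = 30960.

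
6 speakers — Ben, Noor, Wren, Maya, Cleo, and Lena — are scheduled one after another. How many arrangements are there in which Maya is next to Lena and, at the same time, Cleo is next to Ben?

96

Treat {Maya,Lena} as one block (2 orders) and {Cleo,Ben} as another (2 orders).
That leaves 4 units to arrange: 2 × 2 × 4! = 4 × 24 = 96.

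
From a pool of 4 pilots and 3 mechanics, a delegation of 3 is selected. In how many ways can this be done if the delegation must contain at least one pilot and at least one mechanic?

30

Unrestricted: C(7,3) = 35 ways to pick any 3 of the 7.
Selections missing a whole group: no pilots → C(3,3) = 1; no mechanics → C(4,3) = 4.
Both groups omitted at once is impossible, so 35 − 5 = 30.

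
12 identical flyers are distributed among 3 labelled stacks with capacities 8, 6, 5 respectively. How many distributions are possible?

32

By stars and bars, unrestricted non-negative solutions to x_1+…+x_3 = 12 number C(12+2,2) = 91.
Subtract solutions that violate a single cap (substitute x_i' = x_i − (cap_i+1)): x_1 ≥ 9 gives C(5,2) = 10; x_2 ≥ 7 gives C(7,2) = 21; x_3 ≥ 6 gives C(8,2) = 28. Together 59.
No two caps can be exceeded simultaneously, so the pair terms are all 0.
By inclusion–exclusion the count is 91 − 59 + 0 = 32.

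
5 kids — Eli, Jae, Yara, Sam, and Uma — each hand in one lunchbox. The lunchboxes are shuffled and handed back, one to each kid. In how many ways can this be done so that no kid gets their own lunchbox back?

Count assignments avoiding every fixed point. For any j of the 5 kids fixed to their own lunchbox, the other 5−j can be arranged in (5−j)! ways.
By inclusion–exclusion this is Σ_{j=0}^{5} (−1)^j C(5,j)·(5−j)!.
Computing: 120 − 120 + 60 − 20 + 5 − 1 = 44.

44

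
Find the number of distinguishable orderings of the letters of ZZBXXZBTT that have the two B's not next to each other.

Total arrangements of ZZBXXZBTT: 9!/(3!·2!·2!·2!) = 7560.
If the two B's are adjacent, glue them into one block, leaving 8 items to arrange: (8)!/(3!·2!·2!) = 1680 ways.
Subtracting, 7560 − 1680 = 5880 arrangements keep the B's apart.

5880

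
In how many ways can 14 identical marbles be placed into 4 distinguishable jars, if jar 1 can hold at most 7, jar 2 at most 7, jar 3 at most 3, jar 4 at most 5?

118

Ignoring the caps, the number of non-negative solutions to x_1+…+x_4 = 14 is C(17,3) = 680.
Subtract solutions that violate a single cap (substitute x_i' = x_i − (cap_i+1)): x_1 ≥ 8 gives C(9,3) = 84; x_2 ≥ 8 gives C(9,3) = 84; x_3 ≥ 4 gives C(13,3) = 286; x_4 ≥ 6 gives C(11,3) = 165. Together 619.
Add back pairs where two caps are both exceeded: 0 + 10 + 1 + 10 + 1 + 35 = 57.
By inclusion–exclusion the count is 680 − 619 + 57 = 118.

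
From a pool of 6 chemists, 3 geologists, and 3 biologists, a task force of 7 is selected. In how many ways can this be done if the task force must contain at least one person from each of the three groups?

With no constraint there are C(12,7) = 792 possible selections.
Subtract selections that omit an entire group: no chemists → C(6,7) = 0; no geologists → C(9,7) = 36; no biologists → C(9,7) = 36.
Add back selections omitting two groups (i.e. drawn from a single group): C(6,7) + C(3,7) + C(3,7) = 0.
By inclusion–exclusion: 792 − 72 + 0 = 720.

720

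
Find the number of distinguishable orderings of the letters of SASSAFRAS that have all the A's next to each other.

210

Treat the 3 copies of A as a single block. The multiset to arrange is then {AAA, F, R, S, S, S, S}, 7 items in all.
That gives (7)!/(4!) = 210 arrangements.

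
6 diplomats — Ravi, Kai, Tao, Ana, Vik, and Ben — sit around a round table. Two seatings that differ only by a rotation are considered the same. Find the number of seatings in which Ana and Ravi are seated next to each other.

Glue Ana and Ravi into a block (2 internal orders). Seating 5 units around a circle gives (4)! arrangements.
So 2 × (4)! = 2 × 24 = 48.

48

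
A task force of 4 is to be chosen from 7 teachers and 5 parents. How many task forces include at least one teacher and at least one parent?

455

With no constraint there are C(12,4) = 495 possible selections.
Subtract selections that omit an entire group: no teachers → C(5,4) = 5; no parents → C(7,4) = 35.
Both groups omitted at once is impossible, so 495 − 40 = 455.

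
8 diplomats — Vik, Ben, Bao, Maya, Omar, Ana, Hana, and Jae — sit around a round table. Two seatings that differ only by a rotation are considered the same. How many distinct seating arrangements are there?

5040

Around a circle, 8 distinct people have 8!/8 = (7)! = 5040 rotationally distinct seatings.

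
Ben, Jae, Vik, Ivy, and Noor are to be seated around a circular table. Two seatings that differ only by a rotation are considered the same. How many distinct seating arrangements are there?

24

Fix one person's seat to break rotational symmetry; the remaining 4 people can be arranged in (4)! = 24 ways.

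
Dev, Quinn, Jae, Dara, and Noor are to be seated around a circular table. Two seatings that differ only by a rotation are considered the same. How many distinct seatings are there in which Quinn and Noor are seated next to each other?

Treat {Quinn, Noor} as one unit (2 internal orders) and seat the resulting 4 units around the table: (3)! circular arrangements.
So 2 × (3)! = 2 × 6 = 12.

12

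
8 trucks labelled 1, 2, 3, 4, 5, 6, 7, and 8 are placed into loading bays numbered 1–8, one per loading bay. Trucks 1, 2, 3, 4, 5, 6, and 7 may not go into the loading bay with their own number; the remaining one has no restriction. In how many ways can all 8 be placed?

16687

Let Aᵢ (for 1 ≤ i ≤ 7) be the placements that put truck i in its forbidden loading bay. Any j of these fix j positions, leaving (8−j)! ways to fill the rest, and there are C(7,j) ways to pick which j.
By inclusion–exclusion, the number of valid placements is Σ_{j=0}^{7} (−1)^j C(7,j)·(8−j)!.
Computing: 40320 − 35280 + 15120 − 4200 + 840 − 126 + 14 − 1 = 16687.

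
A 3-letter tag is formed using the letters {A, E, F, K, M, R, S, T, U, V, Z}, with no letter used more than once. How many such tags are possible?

990

With no repetition, fill the 3 letters in order: 11 choices, then 10, down to 9.
11 × 10 × 9 = 990.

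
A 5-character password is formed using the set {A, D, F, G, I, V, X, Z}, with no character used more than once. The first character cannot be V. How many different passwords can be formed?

5880

The first character has 8−1 = 7 choices (anything except V).
The remaining 4 characters are filled from the other 7 symbols without repetition: 7 × 6 × 5 × 4 = 840.
Total: 7 × 840 = 5880.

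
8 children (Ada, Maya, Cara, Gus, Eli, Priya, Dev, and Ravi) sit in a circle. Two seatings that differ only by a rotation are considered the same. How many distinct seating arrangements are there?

5040

Fix one person's seat to break rotational symmetry; the remaining 7 people can be arranged in (7)! = 5040 ways.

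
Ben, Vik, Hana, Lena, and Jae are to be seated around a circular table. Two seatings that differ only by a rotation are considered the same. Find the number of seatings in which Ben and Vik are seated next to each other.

Glue Ben and Vik into a block (2 internal orders). Seating 4 units around a circle gives (3)! arrangements.
So 2 × (3)! = 2 × 6 = 12.

12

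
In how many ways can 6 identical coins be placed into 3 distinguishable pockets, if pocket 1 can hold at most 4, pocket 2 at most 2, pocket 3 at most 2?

Ignoring the caps, the number of non-negative solutions to x_1+…+x_3 = 6 is C(8,2) = 28.
Subtract solutions that violate a single cap (substitute x_i' = x_i − (cap_i+1)): x_1 ≥ 5 gives C(3,2) = 3; x_2 ≥ 3 gives C(5,2) = 10; x_3 ≥ 3 gives C(5,2) = 10. Together 23.
Add back pairs where two caps are both exceeded: 0 + 0 + 1 = 1.
By inclusion–exclusion the count is 28 − 23 + 1 = 6.

6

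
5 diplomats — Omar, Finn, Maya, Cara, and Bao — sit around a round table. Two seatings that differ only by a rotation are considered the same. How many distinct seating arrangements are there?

Around a circle, 5 distinct people have 5!/5 = (4)! = 24 rotationally distinct seatings.

24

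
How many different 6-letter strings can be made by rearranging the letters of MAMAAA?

15

The 6 letters of MAMAAA have repeats: A appearing 4 times and M appearing twice.
Dividing 6! = 720 by 4!·2! = 48 for the repeated letters gives 15.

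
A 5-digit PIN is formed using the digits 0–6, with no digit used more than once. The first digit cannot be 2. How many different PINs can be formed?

2160

The first digit has 7−1 = 6 choices (anything except 2).
The remaining 4 digits are filled from the other 6 symbols without repetition: 6 × 5 × 4 × 3 = 360.
Total: 6 × 360 = 2160.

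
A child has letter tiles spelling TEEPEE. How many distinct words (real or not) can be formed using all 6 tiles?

30

The 6 letters of TEEPEE have repeats: E appearing 4 times.
Dividing 6! = 720 by 4! = 24 for the repeated letters gives 30.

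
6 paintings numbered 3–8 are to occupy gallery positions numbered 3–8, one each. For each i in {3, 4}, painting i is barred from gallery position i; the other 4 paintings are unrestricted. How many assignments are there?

Let Aᵢ (for i ∈ {3, 4}) be the placements that put painting i in its forbidden gallery position. Any j of these fix j positions, leaving (6−j)! ways to fill the rest, and there are C(2,j) ways to pick which j.
By inclusion–exclusion, the number of valid placements is Σ_{j=0}^{2} (−1)^j C(2,j)·(6−j)!.
Computing: 720 − 240 + 24 = 504.

504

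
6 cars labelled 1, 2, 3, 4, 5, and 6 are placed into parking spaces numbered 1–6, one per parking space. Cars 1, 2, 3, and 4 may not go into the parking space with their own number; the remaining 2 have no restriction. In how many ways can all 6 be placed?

Let Aᵢ (for 1 ≤ i ≤ 4) be the placements that put car i in its forbidden parking space. Any j of these fix j positions, leaving (6−j)! ways to fill the rest, and there are C(4,j) ways to pick which j.
By inclusion–exclusion, the number of valid placements is Σ_{j=0}^{4} (−1)^j C(4,j)·(6−j)!.
Computing: 720 − 480 + 144 − 24 + 2 = 362.

362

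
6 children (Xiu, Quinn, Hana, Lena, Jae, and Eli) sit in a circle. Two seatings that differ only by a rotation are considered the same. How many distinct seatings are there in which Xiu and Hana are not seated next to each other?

72

Without the restriction there are (5)! = 120 seatings.
Seatings with Xiu beside Hana: treat them as a block with 2 internal orders, giving 2 × (4)! = 48.
Subtracting, 120 − 48 = 72.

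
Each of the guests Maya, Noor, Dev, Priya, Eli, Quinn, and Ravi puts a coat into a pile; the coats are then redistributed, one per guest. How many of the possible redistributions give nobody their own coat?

1854

This is the derangement count D_7: permutations of 7 items with no fixed point.
By inclusion–exclusion this is Σ_{j=0}^{7} (−1)^j C(7,j)·(7−j)!.
Computing: 5040 − 5040 + 2520 − 840 + 210 − 42 + 7 − 1 = 1854.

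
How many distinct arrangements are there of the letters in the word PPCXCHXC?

PPCXCHXC has 8 letters with C appearing 3 times, P appearing twice, and X appearing twice.
Dividing 8! = 40320 by 3!·2!·2! = 24 for the repeated letters gives 1680.

1680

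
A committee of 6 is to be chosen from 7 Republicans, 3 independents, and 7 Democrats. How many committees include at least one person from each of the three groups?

8967

Unrestricted: C(17,6) = 12376 ways to pick any 6 of the 17.
Subtract selections that omit an entire group: no Republicans → C(10,6) = 210; no independents → C(14,6) = 3003; no Democrats → C(10,6) = 210.
Add back selections omitting two groups (i.e. drawn from a single group): C(7,6) + C(3,6) + C(7,6) = 14.
By inclusion–exclusion: 12376 − 3423 + 14 = 8967.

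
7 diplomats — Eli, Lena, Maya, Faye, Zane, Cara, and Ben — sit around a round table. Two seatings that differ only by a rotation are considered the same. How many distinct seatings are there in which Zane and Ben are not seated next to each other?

Without the restriction there are (6)! = 720 seatings.
Seatings with Zane beside Ben: treat them as a block with 2 internal orders, giving 2 × (5)! = 240.
Subtracting, 720 − 240 = 480.

480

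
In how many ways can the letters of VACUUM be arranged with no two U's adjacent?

Total arrangements of VACUUM: 6!/(2!) = 360.
If the two U's are adjacent, glue them into one block, leaving 5 items to arrange: (5)! = 120 ways.
Subtracting, 360 − 120 = 240 arrangements keep the U's apart.

240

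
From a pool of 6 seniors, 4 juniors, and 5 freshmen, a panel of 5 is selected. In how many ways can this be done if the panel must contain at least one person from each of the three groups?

With no constraint there are C(15,5) = 3003 possible selections.
Subtract selections that omit an entire group: no seniors → C(9,5) = 126; no juniors → C(11,5) = 462; no freshmen → C(10,5) = 252.
Add back selections omitting two groups (i.e. drawn from a single group): C(6,5) + C(4,5) + C(5,5) = 7.
By inclusion–exclusion: 3003 − 840 + 7 = 2170.

2170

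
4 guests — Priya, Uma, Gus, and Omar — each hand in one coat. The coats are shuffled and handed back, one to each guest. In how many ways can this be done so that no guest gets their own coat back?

9

This is the derangement count D_4: permutations of 4 items with no fixed point.
By inclusion–exclusion this is Σ_{j=0}^{4} (−1)^j C(4,j)·(4−j)!.
Computing: 24 − 24 + 12 − 4 + 1 = 9.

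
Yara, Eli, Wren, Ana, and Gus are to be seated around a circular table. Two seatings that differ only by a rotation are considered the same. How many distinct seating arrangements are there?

Around a circle, 5 distinct people have 5!/5 = (4)! = 24 rotationally distinct seatings.

24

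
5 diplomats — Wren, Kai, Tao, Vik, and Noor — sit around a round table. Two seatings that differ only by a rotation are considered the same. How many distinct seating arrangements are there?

24

Around a circle, 5 distinct people have 5!/5 = (4)! = 24 rotationally distinct seatings.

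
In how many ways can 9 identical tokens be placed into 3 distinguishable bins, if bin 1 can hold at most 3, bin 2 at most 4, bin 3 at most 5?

10

Without the upper bounds there are C(11,2) = 55 ways to split 9 among 3 bins.
Subtract solutions that violate a single cap (substitute x_i' = x_i − (cap_i+1)): x_1 ≥ 4 gives C(7,2) = 21; x_2 ≥ 5 gives C(6,2) = 15; x_3 ≥ 6 gives C(5,2) = 10. Together 46.
Add back pairs where two caps are both exceeded: 1 + 0 + 0 = 1.
By inclusion–exclusion the count is 55 − 46 + 1 = 10.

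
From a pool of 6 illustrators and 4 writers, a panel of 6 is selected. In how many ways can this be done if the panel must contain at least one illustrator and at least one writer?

209

Unrestricted: C(10,6) = 210 ways to pick any 6 of the 10.
Selections missing a whole group: no illustrators → C(4,6) = 0; no writers → C(6,6) = 1.
Both groups omitted at once is impossible, so 210 − 1 = 209.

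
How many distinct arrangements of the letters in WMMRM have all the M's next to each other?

Treat the 3 copies of M as a single block. The multiset to arrange is then {MMM, R, W}, 3 items in all.
All 3 items are distinct, so there are (3)! = 6 arrangements.

6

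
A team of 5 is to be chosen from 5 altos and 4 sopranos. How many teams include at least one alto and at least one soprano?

125

With no constraint there are C(9,5) = 126 possible selections.
Subtract selections that omit an entire group: no altos → C(4,5) = 0; no sopranos → C(5,5) = 1.
Both groups omitted at once is impossible, so 126 − 1 = 125.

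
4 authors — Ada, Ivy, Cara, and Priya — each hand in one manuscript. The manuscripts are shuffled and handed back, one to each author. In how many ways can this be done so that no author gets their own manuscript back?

9

This is the derangement count D_4: permutations of 4 items with no fixed point.
By inclusion–exclusion this is Σ_{j=0}^{4} (−1)^j C(4,j)·(4−j)!.
Computing: 24 − 24 + 12 − 4 + 1 = 9.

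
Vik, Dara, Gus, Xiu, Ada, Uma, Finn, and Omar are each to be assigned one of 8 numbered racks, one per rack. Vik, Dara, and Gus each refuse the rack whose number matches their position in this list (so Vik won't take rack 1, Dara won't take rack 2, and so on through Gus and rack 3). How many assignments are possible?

Let Aᵢ (for i ∈ {1, 2, 3}) be the placements that put person i in their forbidden rack. Any j of these fix j positions, leaving (8−j)! ways to fill the rest, and there are C(3,j) ways to pick which j.
By inclusion–exclusion, the number of valid placements is Σ_{j=0}^{3} (−1)^j C(3,j)·(8−j)!.
Computing: 40320 − 15120 + 2160 − 120 = 27240.

27240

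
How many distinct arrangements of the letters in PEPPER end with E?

20

With the last slot taken by E, it remains to arrange the other 5 letters (PPPER).
Those 5 letters have P appearing 3 times, giving (5)!/(3!) = 20.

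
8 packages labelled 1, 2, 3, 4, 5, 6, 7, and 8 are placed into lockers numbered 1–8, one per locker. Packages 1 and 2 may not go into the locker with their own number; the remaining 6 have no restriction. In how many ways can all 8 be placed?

30960

Let Aᵢ (for i ∈ {1, 2}) be the placements that put package i in its forbidden locker. Any j of these fix j positions, leaving (8−j)! ways to fill the rest, and there are C(2,j) ways to pick which j.
By inclusion–exclusion, the number of valid placements is Σ_{j=0}^{2} (−1)^j C(2,j)·(8−j)!.
Computing: 40320 − 10080 + 720 = 30960.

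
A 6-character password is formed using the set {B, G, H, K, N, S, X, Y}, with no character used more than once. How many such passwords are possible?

20160

Choose and order 6 of the 8 symbols: the first character has 8 options, the next 7, and so on down to 3.
8 × 7 × 6 × 5 × 4 × 3 = 20160.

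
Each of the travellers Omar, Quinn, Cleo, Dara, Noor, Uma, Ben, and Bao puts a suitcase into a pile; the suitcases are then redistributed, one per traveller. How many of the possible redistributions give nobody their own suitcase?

Count assignments avoiding every fixed point. For any j of the 8 travellers fixed to their own suitcase, the other 8−j can be arranged in (8−j)! ways.
By inclusion–exclusion this is Σ_{j=0}^{8} (−1)^j C(8,j)·(8−j)!.
Computing: 40320 − 40320 + 20160 − 6720 + 1680 − 336 + 56 − 8 + 1 = 14833.

14833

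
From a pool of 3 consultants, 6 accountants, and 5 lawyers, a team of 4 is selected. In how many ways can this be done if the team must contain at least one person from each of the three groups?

495

Total 4-person selections from all 14: C(14,4) = 1001.
Subtract selections that omit an entire group: no consultants → C(11,4) = 330; no accountants → C(8,4) = 70; no lawyers → C(9,4) = 126.
Add back selections omitting two groups (i.e. drawn from a single group): C(3,4) + C(6,4) + C(5,4) = 20.
By inclusion–exclusion: 1001 − 526 + 20 = 495.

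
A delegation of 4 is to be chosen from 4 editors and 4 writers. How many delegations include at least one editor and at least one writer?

Unrestricted: C(8,4) = 70 ways to pick any 4 of the 8.
Selections missing a whole group: no editors → C(4,4) = 1; no writers → C(4,4) = 1.
Both groups omitted at once is impossible, so 70 − 2 = 68.

68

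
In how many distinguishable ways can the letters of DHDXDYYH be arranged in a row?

1680

DHDXDYYH has 8 letters with D appearing 3 times, H appearing twice, and Y appearing twice.
The number of distinct arrangements is 8!/(3!·2!·2!) = 40320/24 = 1680.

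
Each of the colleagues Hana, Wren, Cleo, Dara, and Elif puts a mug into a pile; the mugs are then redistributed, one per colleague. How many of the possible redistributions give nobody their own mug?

Let Aᵢ be the assignments in which colleague i gets their own mug. We want the size of the complement of A₁∪…∪A_5.
By inclusion–exclusion this is Σ_{j=0}^{5} (−1)^j C(5,j)·(5−j)!.
Computing: 120 − 120 + 60 − 20 + 5 − 1 = 44.

44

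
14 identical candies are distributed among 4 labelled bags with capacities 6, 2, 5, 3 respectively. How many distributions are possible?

Ignoring the caps, the number of non-negative solutions to x_1+…+x_4 = 14 is C(17,3) = 680.
Subtract solutions that violate a single cap (substitute x_i' = x_i − (cap_i+1)): x_1 ≥ 7 gives C(10,3) = 120; x_2 ≥ 3 gives C(14,3) = 364; x_3 ≥ 6 gives C(11,3) = 165; x_4 ≥ 4 gives C(13,3) = 286. Together 935.
Add back pairs where two caps are both exceeded: 35 + 4 + 20 + 56 + 120 + 35 = 270.
Subtract triples: 0 + 1 + 0 + 4 = 5.
By inclusion–exclusion the count is 680 − 935 + 270 − 5 = 10.

10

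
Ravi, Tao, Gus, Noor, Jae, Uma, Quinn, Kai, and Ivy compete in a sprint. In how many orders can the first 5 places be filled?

This is an ordered selection of 5 from 9: P(9,5).
That gives 9 × 8 × 7 × 6 × 5 = 15120.

15120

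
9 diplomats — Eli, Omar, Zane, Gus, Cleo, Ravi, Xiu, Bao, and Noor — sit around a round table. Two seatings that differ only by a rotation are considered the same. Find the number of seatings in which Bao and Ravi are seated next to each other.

Treat {Bao, Ravi} as one unit (2 internal orders) and seat the resulting 8 units around the table: (7)! circular arrangements.
So 2 × (7)! = 2 × 5040 = 10080.

10080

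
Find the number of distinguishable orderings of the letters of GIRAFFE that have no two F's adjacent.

There are 7!/(2!) = 2520 arrangements of GIRAFFE in total.
If the two F's are adjacent, glue them into one block, leaving 6 items to arrange: (6)! = 720 ways.
Hence 2520 − 720 = 1800.

1800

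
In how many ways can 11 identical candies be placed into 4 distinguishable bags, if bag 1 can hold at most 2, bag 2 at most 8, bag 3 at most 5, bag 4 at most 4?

Ignoring the caps, the number of non-negative solutions to x_1+…+x_4 = 11 is C(14,3) = 364.
Subtract solutions that violate a single cap (substitute x_i' = x_i − (cap_i+1)): x_1 ≥ 3 gives C(11,3) = 165; x_2 ≥ 9 gives C(5,3) = 10; x_3 ≥ 6 gives C(8,3) = 56; x_4 ≥ 5 gives C(9,3) = 84. Together 315.
Add back pairs where two caps are both exceeded: 0 + 10 + 20 + 0 + 0 + 1 = 31.
By inclusion–exclusion the count is 364 − 315 + 31 = 80.

80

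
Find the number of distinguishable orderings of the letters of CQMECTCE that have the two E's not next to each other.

There are 8!/(3!·2!) = 3360 arrangements of CQMECTCE in total.
Arrangements with the E's together: treat EE as one letter, giving (7)!/(3!) = 840.
Hence 3360 − 840 = 2520.

2520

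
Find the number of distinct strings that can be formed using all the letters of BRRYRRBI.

840

The 8 letters of BRRYRRBI have repeats: B appearing twice and R appearing 4 times.
So there are 8! / (4!·2!) = 840 distinguishable arrangements.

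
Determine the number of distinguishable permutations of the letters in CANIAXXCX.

15120

Letter multiplicities in CANIAXXCX: A×2, C×2, I×1, N×1, X×3.
So there are 9! / (3!·2!·2!) = 15120 distinguishable arrangements.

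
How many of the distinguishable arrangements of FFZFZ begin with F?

6

With the first slot taken by F, it remains to arrange the other 4 letters (FZFZ).
Those 4 letters have F appearing twice and Z appearing twice, giving (4)!/(2!·2!) = 6.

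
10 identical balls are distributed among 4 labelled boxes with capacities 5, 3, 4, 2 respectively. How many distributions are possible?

By stars and bars, unrestricted non-negative solutions to x_1+…+x_4 = 10 number C(10+3,3) = 286.
Subtract solutions that violate a single cap (substitute x_i' = x_i − (cap_i+1)): x_1 ≥ 6 gives C(7,3) = 35; x_2 ≥ 4 gives C(9,3) = 84; x_3 ≥ 5 gives C(8,3) = 56; x_4 ≥ 3 gives C(10,3) = 120. Together 295.
Add back pairs where two caps are both exceeded: 1 + 0 + 4 + 4 + 20 + 10 = 39.
By inclusion–exclusion the count is 286 − 295 + 39 = 30.

30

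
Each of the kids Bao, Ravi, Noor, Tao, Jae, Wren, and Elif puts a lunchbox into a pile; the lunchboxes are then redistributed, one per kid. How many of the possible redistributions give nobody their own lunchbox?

This is the derangement count D_7: permutations of 7 items with no fixed point.
By inclusion–exclusion this is Σ_{j=0}^{7} (−1)^j C(7,j)·(7−j)!.
Computing: 5040 − 5040 + 2520 − 840 + 210 − 42 + 7 − 1 = 1854.

1854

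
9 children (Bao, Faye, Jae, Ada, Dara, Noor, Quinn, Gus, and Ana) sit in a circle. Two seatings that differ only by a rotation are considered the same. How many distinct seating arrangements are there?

40320

Around a circle, 9 distinct people have 9!/9 = (8)! = 40320 rotationally distinct seatings.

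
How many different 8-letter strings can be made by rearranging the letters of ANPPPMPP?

336

Letter multiplicities in ANPPPMPP: A×1, M×1, N×1, P×5.
So there are 8! / (5!) = 336 distinguishable arrangements.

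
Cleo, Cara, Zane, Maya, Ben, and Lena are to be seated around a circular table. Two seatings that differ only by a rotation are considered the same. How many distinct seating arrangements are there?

120

Around a circle, 6 distinct people have 6!/6 = (5)! = 120 rotationally distinct seatings.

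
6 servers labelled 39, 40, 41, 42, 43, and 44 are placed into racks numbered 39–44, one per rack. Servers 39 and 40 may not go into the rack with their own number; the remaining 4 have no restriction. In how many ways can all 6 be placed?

Let Aᵢ (for i ∈ {39, 40}) be the placements that put server i in its forbidden rack. Any j of these fix j positions, leaving (6−j)! ways to fill the rest, and there are C(2,j) ways to pick which j.
By inclusion–exclusion, the number of valid placements is Σ_{j=0}^{2} (−1)^j C(2,j)·(6−j)!.
Computing: 720 − 240 + 24 = 504.

504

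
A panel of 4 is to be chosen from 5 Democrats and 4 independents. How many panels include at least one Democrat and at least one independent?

120

With no constraint there are C(9,4) = 126 possible selections.
Subtract selections that omit an entire group: no Democrats → C(4,4) = 1; no independents → C(5,4) = 5.
Both groups omitted at once is impossible, so 126 − 6 = 120.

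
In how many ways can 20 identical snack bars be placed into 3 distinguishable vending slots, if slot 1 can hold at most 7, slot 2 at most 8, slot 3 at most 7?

Ignoring the caps, the number of non-negative solutions to x_1+…+x_3 = 20 is C(22,2) = 231.
Subtract solutions that violate a single cap (substitute x_i' = x_i − (cap_i+1)): x_1 ≥ 8 gives C(14,2) = 91; x_2 ≥ 9 gives C(13,2) = 78; x_3 ≥ 8 gives C(14,2) = 91. Together 260.
Add back pairs where two caps are both exceeded: 10 + 15 + 10 = 35.
By inclusion–exclusion the count is 231 − 260 + 35 = 6.

6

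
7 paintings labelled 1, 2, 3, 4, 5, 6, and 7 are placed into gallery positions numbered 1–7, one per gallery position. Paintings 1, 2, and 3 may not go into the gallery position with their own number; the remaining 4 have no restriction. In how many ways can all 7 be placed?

3216

Let Aᵢ (for i ∈ {1, 2, 3}) be the placements that put painting i in its forbidden gallery position. Any j of these fix j positions, leaving (7−j)! ways to fill the rest, and there are C(3,j) ways to pick which j.
By inclusion–exclusion, the number of valid placements is Σ_{j=0}^{3} (−1)^j C(3,j)·(7−j)!.
Computing: 5040 − 2160 + 360 − 24 = 3216.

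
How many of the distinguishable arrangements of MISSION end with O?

With the last slot taken by O, it remains to arrange the other 6 letters (MISSIN).
Those 6 letters have I appearing twice and S appearing twice, giving (6)!/(2!·2!) = 180.

180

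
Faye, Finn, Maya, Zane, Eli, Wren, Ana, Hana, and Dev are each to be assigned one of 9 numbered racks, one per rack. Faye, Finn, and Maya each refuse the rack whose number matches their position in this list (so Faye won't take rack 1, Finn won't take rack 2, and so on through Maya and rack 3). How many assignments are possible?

256320

Let Aᵢ (for i ∈ {1, 2, 3}) be the placements that put person i in their forbidden rack. Any j of these fix j positions, leaving (9−j)! ways to fill the rest, and there are C(3,j) ways to pick which j.
By inclusion–exclusion, the number of valid placements is Σ_{j=0}^{3} (−1)^j C(3,j)·(9−j)!.
Computing: 362880 − 120960 + 15120 − 720 = 256320.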